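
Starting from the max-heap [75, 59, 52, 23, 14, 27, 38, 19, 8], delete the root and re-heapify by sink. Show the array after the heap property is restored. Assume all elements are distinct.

remove root 75; move last element 8 to root → [8, 59, 52, 23, 14, 27, 38, 19]
8 vs larger child 59 at index 1, swap → [59, 8, 52, 23, 14, 27, 38, 19]
8 vs larger child 23 at index 3, swap → [59, 23, 52, 8, 14, 27, 38, 19]
8 vs only child 19 at index 7, swap → [59, 23, 52, 19, 14, 27, 38, 8]

[59, 23, 52, 19, 14, 27, 38, 8]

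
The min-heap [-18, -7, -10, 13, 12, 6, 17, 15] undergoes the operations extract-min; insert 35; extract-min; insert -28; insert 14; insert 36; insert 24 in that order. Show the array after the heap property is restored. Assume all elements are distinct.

[-28, -7, 6, 12, 24, 15, 17, 13, 14, 36, 35]

extract-min → returns -18:
  remove root -18; move last element 15 to root → [15, -7, -10, 13, 12, 6, 17]
  15 vs smaller child -10 at index 2, swap → [-10, -7, 15, 13, 12, 6, 17]
  15 vs smaller child 6 at index 5, swap → [-10, -7, 6, 13, 12, 15, 17]
insert 35:
  append 35 at index 7 → [-10, -7, 6, 13, 12, 15, 17, 35] (no swap needed)
extract-min → returns -10:
  remove root -10; move last element 35 to root → [35, -7, 6, 13, 12, 15, 17]
  35 vs smaller child -7 at index 1, swap → [-7, 35, 6, 13, 12, 15, 17]
  35 vs smaller child 12 at index 4, swap → [-7, 12, 6, 13, 35, 15, 17]
insert -28:
  append -28 at index 7 → [-7, 12, 6, 13, 35, 15, 17, -28]
  -28 < parent 13 at index 3, swap → [-7, 12, 6, -28, 35, 15, 17, 13]
  -28 < parent 12 at index 1, swap → [-7, -28, 6, 12, 35, 15, 17, 13]
  -28 < parent -7 at index 0, swap → [-28, -7, 6, 12, 35, 15, 17, 13]
insert 14:
  append 14 at index 8 → [-28, -7, 6, 12, 35, 15, 17, 13, 14] (no swap needed)
insert 36:
  append 36 at index 9 → [-28, -7, 6, 12, 35, 15, 17, 13, 14, 36] (no swap needed)
insert 24:
  append 24 at index 10 → [-28, -7, 6, 12, 35, 15, 17, 13, 14, 36, 24]
  24 < parent 35 at index 4, swap → [-28, -7, 6, 12, 24, 15, 17, 13, 14, 36, 35]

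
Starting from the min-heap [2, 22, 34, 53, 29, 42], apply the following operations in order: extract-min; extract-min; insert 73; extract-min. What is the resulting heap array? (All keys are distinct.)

extract-min → returns 2:
  remove root 2; move last element 42 to root → [42, 22, 34, 53, 29]
  42 vs smaller child 22 at index 1, swap → [22, 42, 34, 53, 29]
  42 vs smaller child 29 at index 4, swap → [22, 29, 34, 53, 42]
extract-min → returns 22:
  remove root 22; move last element 42 to root → [42, 29, 34, 53]
  42 vs smaller child 29 at index 1, swap → [29, 42, 34, 53]
insert 73:
  append 73 at index 4 → [29, 42, 34, 53, 73] (no swap needed)
extract-min → returns 29:
  remove root 29; move last element 73 to root → [73, 42, 34, 53]
  73 vs smaller child 34 at index 2, swap → [34, 42, 73, 53]

[34, 42, 73, 53]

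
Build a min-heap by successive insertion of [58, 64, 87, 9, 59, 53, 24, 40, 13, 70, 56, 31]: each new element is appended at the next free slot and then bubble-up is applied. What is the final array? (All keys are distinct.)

[9, 13, 24, 40, 56, 31, 53, 64, 58, 70, 59, 87]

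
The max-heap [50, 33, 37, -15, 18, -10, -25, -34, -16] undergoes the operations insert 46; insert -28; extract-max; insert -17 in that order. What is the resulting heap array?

[46, 33, 37, -15, 18, -10, -25, -34, -16, -28, -17]

insert 46:
  append 46 at index 9 → [50, 33, 37, -15, 18, -10, -25, -34, -16, 46]
  46 > parent 18 at index 4, swap → [50, 33, 37, -15, 46, -10, -25, -34, -16, 18]
  46 > parent 33 at index 1, swap → [50, 46, 37, -15, 33, -10, -25, -34, -16, 18]
insert -28:
  append -28 at index 10 → [50, 46, 37, -15, 33, -10, -25, -34, -16, 18, -28] (no swap needed)
extract-max → returns 50:
  remove root 50; move last element -28 to root → [-28, 46, 37, -15, 33, -10, -25, -34, -16, 18]
  -28 vs larger child 46 at index 1, swap → [46, -28, 37, -15, 33, -10, -25, -34, -16, 18]
  -28 vs larger child 33 at index 4, swap → [46, 33, 37, -15, -28, -10, -25, -34, -16, 18]
  -28 vs only child 18 at index 9, swap → [46, 33, 37, -15, 18, -10, -25, -34, -16, -28]
insert -17:
  append -17 at index 10 → [46, 33, 37, -15, 18, -10, -25, -34, -16, -28, -17] (no swap needed)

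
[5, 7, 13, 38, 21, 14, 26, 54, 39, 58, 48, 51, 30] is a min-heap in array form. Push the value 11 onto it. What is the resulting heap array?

append 11 at index 13 → [5, 7, 13, 38, 21, 14, 26, 54, 39, 58, 48, 51, 30, 11]
11 < parent 26 at index 6, swap → [5, 7, 13, 38, 21, 14, 11, 54, 39, 58, 48, 51, 30, 26]
11 < parent 13 at index 2, swap → [5, 7, 11, 38, 21, 14, 13, 54, 39, 58, 48, 51, 30, 26]

[5, 7, 11, 38, 21, 14, 13, 54, 39, 58, 48, 51, 30, 26]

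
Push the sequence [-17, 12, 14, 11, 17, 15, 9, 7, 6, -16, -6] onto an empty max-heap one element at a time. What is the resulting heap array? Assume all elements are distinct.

[17, 14, 15, 7, 11, 12, 9, -17, 6, -16, -6]

Insert -17:
  append -17 at index 0 → [-17] (no swap needed)
Insert 12:
  append 12 at index 1 → [-17, 12]
  12 > parent -17 at index 0, swap → [12, -17]
Insert 14:
  append 14 at index 2 → [12, -17, 14]
  14 > parent 12 at index 0, swap → [14, -17, 12]
Insert 11:
  append 11 at index 3 → [14, -17, 12, 11]
  11 > parent -17 at index 1, swap → [14, 11, 12, -17]
Insert 17:
  append 17 at index 4 → [14, 11, 12, -17, 17]
  17 > parent 11 at index 1, swap → [14, 17, 12, -17, 11]
  17 > parent 14 at index 0, swap → [17, 14, 12, -17, 11]
Insert 15:
  append 15 at index 5 → [17, 14, 12, -17, 11, 15]
  15 > parent 12 at index 2, swap → [17, 14, 15, -17, 11, 12]
Insert 9:
  append 9 at index 6 → [17, 14, 15, -17, 11, 12, 9] (no swap needed)
Insert 7:
  append 7 at index 7 → [17, 14, 15, -17, 11, 12, 9, 7]
  7 > parent -17 at index 3, swap → [17, 14, 15, 7, 11, 12, 9, -17]
Insert 6:
  append 6 at index 8 → [17, 14, 15, 7, 11, 12, 9, -17, 6] (no swap needed)
Insert -16:
  append -16 at index 9 → [17, 14, 15, 7, 11, 12, 9, -17, 6, -16] (no swap needed)
Insert -6:
  append -6 at index 10 → [17, 14, 15, 7, 11, 12, 9, -17, 6, -16, -6] (no swap needed)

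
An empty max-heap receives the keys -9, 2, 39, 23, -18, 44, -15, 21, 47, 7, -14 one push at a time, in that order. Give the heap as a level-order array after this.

[47, 44, 39, 23, 7, 2, -15, -9, 21, -18, -14]

Insert -9:
  append -9 at index 0 → [-9] (no swap needed)
Insert 2:
  append 2 at index 1 → [-9, 2]
  2 > parent -9 at index 0, swap → [2, -9]
Insert 39:
  append 39 at index 2 → [2, -9, 39]
  39 > parent 2 at index 0, swap → [39, -9, 2]
Insert 23:
  append 23 at index 3 → [39, -9, 2, 23]
  23 > parent -9 at index 1, swap → [39, 23, 2, -9]
Insert -18:
  append -18 at index 4 → [39, 23, 2, -9, -18] (no swap needed)
Insert 44:
  append 44 at index 5 → [39, 23, 2, -9, -18, 44]
  44 > parent 2 at index 2, swap → [39, 23, 44, -9, -18, 2]
  44 > parent 39 at index 0, swap → [44, 23, 39, -9, -18, 2]
Insert -15:
  append -15 at index 6 → [44, 23, 39, -9, -18, 2, -15] (no swap needed)
Insert 21:
  append 21 at index 7 → [44, 23, 39, -9, -18, 2, -15, 21]
  21 > parent -9 at index 3, swap → [44, 23, 39, 21, -18, 2, -15, -9]
Insert 47:
  append 47 at index 8 → [44, 23, 39, 21, -18, 2, -15, -9, 47]
  47 > parent 21 at index 3, swap → [44, 23, 39, 47, -18, 2, -15, -9, 21]
  47 > parent 23 at index 1, swap → [44, 47, 39, 23, -18, 2, -15, -9, 21]
  47 > parent 44 at index 0, swap → [47, 44, 39, 23, -18, 2, -15, -9, 21]
Insert 7:
  append 7 at index 9 → [47, 44, 39, 23, -18, 2, -15, -9, 21, 7]
  7 > parent -18 at index 4, swap → [47, 44, 39, 23, 7, 2, -15, -9, 21, -18]
Insert -14:
  append -14 at index 10 → [47, 44, 39, 23, 7, 2, -15, -9, 21, -18, -14] (no swap needed)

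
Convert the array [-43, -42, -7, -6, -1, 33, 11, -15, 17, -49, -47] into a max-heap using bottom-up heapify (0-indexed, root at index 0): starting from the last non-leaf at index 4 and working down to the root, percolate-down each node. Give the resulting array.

[33, 17, 11, -6, -1, -7, -43, -15, -42, -49, -47]

sift down from index 4: already satisfies heap property
sift down from index 3:
  -6 vs larger child 17 at index 8, swap → [-43, -42, -7, 17, -1, 33, 11, -15, -6, -49, -47]
sift down from index 2:
  -7 vs larger child 33 at index 5, swap → [-43, -42, 33, 17, -1, -7, 11, -15, -6, -49, -47]
sift down from index 1:
  -42 vs larger child 17 at index 3, swap → [-43, 17, 33, -42, -1, -7, 11, -15, -6, -49, -47]
  -42 vs larger child -6 at index 8, swap → [-43, 17, 33, -6, -1, -7, 11, -15, -42, -49, -47]
sift down from index 0:
  -43 vs larger child 33 at index 2, swap → [33, 17, -43, -6, -1, -7, 11, -15, -42, -49, -47]
  -43 vs larger child 11 at index 6, swap → [33, 17, 11, -6, -1, -7, -43, -15, -42, -49, -47]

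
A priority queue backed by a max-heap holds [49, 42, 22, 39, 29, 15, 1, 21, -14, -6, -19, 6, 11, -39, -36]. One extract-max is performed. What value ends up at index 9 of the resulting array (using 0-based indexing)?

remove root 49; move last element -36 to root → [-36, 42, 22, 39, 29, 15, 1, 21, -14, -6, -19, 6, 11, -39]
-36 vs larger child 42 at index 1, swap → [42, -36, 22, 39, 29, 15, 1, 21, -14, -6, -19, 6, 11, -39]
-36 vs larger child 39 at index 3, swap → [42, 39, 22, -36, 29, 15, 1, 21, -14, -6, -19, 6, 11, -39]
-36 vs larger child 21 at index 7, swap → [42, 39, 22, 21, 29, 15, 1, -36, -14, -6, -19, 6, 11, -39]
resulting array: [42, 39, 22, 21, 29, 15, 1, -36, -14, -6, -19, 6, 11, -39]

-6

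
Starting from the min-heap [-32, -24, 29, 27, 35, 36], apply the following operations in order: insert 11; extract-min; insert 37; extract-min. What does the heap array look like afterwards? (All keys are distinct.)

insert 11:
  append 11 at index 6 → [-32, -24, 29, 27, 35, 36, 11]
  11 < parent 29 at index 2, swap → [-32, -24, 11, 27, 35, 36, 29]
extract-min → returns -32:
  remove root -32; move last element 29 to root → [29, -24, 11, 27, 35, 36]
  29 vs smaller child -24 at index 1, swap → [-24, 29, 11, 27, 35, 36]
  29 vs smaller child 27 at index 3, swap → [-24, 27, 11, 29, 35, 36]
insert 37:
  append 37 at index 6 → [-24, 27, 11, 29, 35, 36, 37] (no swap needed)
extract-min → returns -24:
  remove root -24; move last element 37 to root → [37, 27, 11, 29, 35, 36]
  37 vs smaller child 11 at index 2, swap → [11, 27, 37, 29, 35, 36]
  37 vs only child 36 at index 5, swap → [11, 27, 36, 29, 35, 37]

[11, 27, 36, 29, 35, 37]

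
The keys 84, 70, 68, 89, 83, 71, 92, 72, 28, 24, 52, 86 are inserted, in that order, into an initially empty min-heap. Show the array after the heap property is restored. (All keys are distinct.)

Insert 84:
  append 84 at index 0 → [84] (no swap needed)
Insert 70:
  append 70 at index 1 → [84, 70]
  70 < parent 84 at index 0, swap → [70, 84]
Insert 68:
  append 68 at index 2 → [70, 84, 68]
  68 < parent 70 at index 0, swap → [68, 84, 70]
Insert 89:
  append 89 at index 3 → [68, 84, 70, 89] (no swap needed)
Insert 83:
  append 83 at index 4 → [68, 84, 70, 89, 83]
  83 < parent 84 at index 1, swap → [68, 83, 70, 89, 84]
Insert 71:
  append 71 at index 5 → [68, 83, 70, 89, 84, 71] (no swap needed)
Insert 92:
  append 92 at index 6 → [68, 83, 70, 89, 84, 71, 92] (no swap needed)
Insert 72:
  append 72 at index 7 → [68, 83, 70, 89, 84, 71, 92, 72]
  72 < parent 89 at index 3, swap → [68, 83, 70, 72, 84, 71, 92, 89]
  72 < parent 83 at index 1, swap → [68, 72, 70, 83, 84, 71, 92, 89]
Insert 28:
  append 28 at index 8 → [68, 72, 70, 83, 84, 71, 92, 89, 28]
  28 < parent 83 at index 3, swap → [68, 72, 70, 28, 84, 71, 92, 89, 83]
  28 < parent 72 at index 1, swap → [68, 28, 70, 72, 84, 71, 92, 89, 83]
  28 < parent 68 at index 0, swap → [28, 68, 70, 72, 84, 71, 92, 89, 83]
Insert 24:
  append 24 at index 9 → [28, 68, 70, 72, 84, 71, 92, 89, 83, 24]
  24 < parent 84 at index 4, swap → [28, 68, 70, 72, 24, 71, 92, 89, 83, 84]
  24 < parent 68 at index 1, swap → [28, 24, 70, 72, 68, 71, 92, 89, 83, 84]
  24 < parent 28 at index 0, swap → [24, 28, 70, 72, 68, 71, 92, 89, 83, 84]
Insert 52:
  append 52 at index 10 → [24, 28, 70, 72, 68, 71, 92, 89, 83, 84, 52]
  52 < parent 68 at index 4, swap → [24, 28, 70, 72, 52, 71, 92, 89, 83, 84, 68]
Insert 86:
  append 86 at index 11 → [24, 28, 70, 72, 52, 71, 92, 89, 83, 84, 68, 86] (no swap needed)

[24, 28, 70, 72, 52, 71, 92, 89, 83, 84, 68, 86]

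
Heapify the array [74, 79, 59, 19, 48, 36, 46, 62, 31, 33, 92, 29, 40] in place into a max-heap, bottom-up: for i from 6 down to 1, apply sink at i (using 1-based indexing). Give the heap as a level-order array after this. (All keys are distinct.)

[92, 79, 59, 62, 74, 40, 46, 19, 31, 33, 48, 29, 36]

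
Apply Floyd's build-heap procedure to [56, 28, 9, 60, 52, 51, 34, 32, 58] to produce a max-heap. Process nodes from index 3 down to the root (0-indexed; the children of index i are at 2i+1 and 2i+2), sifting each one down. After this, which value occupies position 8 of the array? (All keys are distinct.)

28

sift down from index 3: already satisfies heap property
sift down from index 2:
  9 vs larger child 51 at index 5, swap → [56, 28, 51, 60, 52, 9, 34, 32, 58]
sift down from index 1:
  28 vs larger child 60 at index 3, swap → [56, 60, 51, 28, 52, 9, 34, 32, 58]
  28 vs larger child 58 at index 8, swap → [56, 60, 51, 58, 52, 9, 34, 32, 28]
sift down from index 0:
  56 vs larger child 60 at index 1, swap → [60, 56, 51, 58, 52, 9, 34, 32, 28]
  56 vs larger child 58 at index 3, swap → [60, 58, 51, 56, 52, 9, 34, 32, 28]
resulting array: [60, 58, 51, 56, 52, 9, 34, 32, 28]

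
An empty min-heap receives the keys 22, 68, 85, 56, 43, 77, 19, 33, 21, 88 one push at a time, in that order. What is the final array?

[19, 21, 22, 33, 56, 85, 77, 68, 43, 88]

Insert 22:
  append 22 at index 0 → [22] (no swap needed)
Insert 68:
  append 68 at index 1 → [22, 68] (no swap needed)
Insert 85:
  append 85 at index 2 → [22, 68, 85] (no swap needed)
Insert 56:
  append 56 at index 3 → [22, 68, 85, 56]
  56 < parent 68 at index 1, swap → [22, 56, 85, 68]
Insert 43:
  append 43 at index 4 → [22, 56, 85, 68, 43]
  43 < parent 56 at index 1, swap → [22, 43, 85, 68, 56]
Insert 77:
  append 77 at index 5 → [22, 43, 85, 68, 56, 77]
  77 < parent 85 at index 2, swap → [22, 43, 77, 68, 56, 85]
Insert 19:
  append 19 at index 6 → [22, 43, 77, 68, 56, 85, 19]
  19 < parent 77 at index 2, swap → [22, 43, 19, 68, 56, 85, 77]
  19 < parent 22 at index 0, swap → [19, 43, 22, 68, 56, 85, 77]
Insert 33:
  append 33 at index 7 → [19, 43, 22, 68, 56, 85, 77, 33]
  33 < parent 68 at index 3, swap → [19, 43, 22, 33, 56, 85, 77, 68]
  33 < parent 43 at index 1, swap → [19, 33, 22, 43, 56, 85, 77, 68]
Insert 21:
  append 21 at index 8 → [19, 33, 22, 43, 56, 85, 77, 68, 21]
  21 < parent 43 at index 3, swap → [19, 33, 22, 21, 56, 85, 77, 68, 43]
  21 < parent 33 at index 1, swap → [19, 21, 22, 33, 56, 85, 77, 68, 43]
Insert 88:
  append 88 at index 9 → [19, 21, 22, 33, 56, 85, 77, 68, 43, 88] (no swap needed)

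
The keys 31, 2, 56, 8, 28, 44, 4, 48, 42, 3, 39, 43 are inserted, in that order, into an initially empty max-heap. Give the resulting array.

Insert 31:
  append 31 at index 0 → [31] (no swap needed)
Insert 2:
  append 2 at index 1 → [31, 2] (no swap needed)
Insert 56:
  append 56 at index 2 → [31, 2, 56]
  56 > parent 31 at index 0, swap → [56, 2, 31]
Insert 8:
  append 8 at index 3 → [56, 2, 31, 8]
  8 > parent 2 at index 1, swap → [56, 8, 31, 2]
Insert 28:
  append 28 at index 4 → [56, 8, 31, 2, 28]
  28 > parent 8 at index 1, swap → [56, 28, 31, 2, 8]
Insert 44:
  append 44 at index 5 → [56, 28, 31, 2, 8, 44]
  44 > parent 31 at index 2, swap → [56, 28, 44, 2, 8, 31]
Insert 4:
  append 4 at index 6 → [56, 28, 44, 2, 8, 31, 4] (no swap needed)
Insert 48:
  append 48 at index 7 → [56, 28, 44, 2, 8, 31, 4, 48]
  48 > parent 2 at index 3, swap → [56, 28, 44, 48, 8, 31, 4, 2]
  48 > parent 28 at index 1, swap → [56, 48, 44, 28, 8, 31, 4, 2]
Insert 42:
  append 42 at index 8 → [56, 48, 44, 28, 8, 31, 4, 2, 42]
  42 > parent 28 at index 3, swap → [56, 48, 44, 42, 8, 31, 4, 2, 28]
Insert 3:
  append 3 at index 9 → [56, 48, 44, 42, 8, 31, 4, 2, 28, 3] (no swap needed)
Insert 39:
  append 39 at index 10 → [56, 48, 44, 42, 8, 31, 4, 2, 28, 3, 39]
  39 > parent 8 at index 4, swap → [56, 48, 44, 42, 39, 31, 4, 2, 28, 3, 8]
Insert 43:
  append 43 at index 11 → [56, 48, 44, 42, 39, 31, 4, 2, 28, 3, 8, 43]
  43 > parent 31 at index 5, swap → [56, 48, 44, 42, 39, 43, 4, 2, 28, 3, 8, 31]

[56, 48, 44, 42, 39, 43, 4, 2, 28, 3, 8, 31]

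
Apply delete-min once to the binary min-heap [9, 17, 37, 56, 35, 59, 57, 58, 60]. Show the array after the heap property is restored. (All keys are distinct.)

[17, 35, 37, 56, 60, 59, 57, 58]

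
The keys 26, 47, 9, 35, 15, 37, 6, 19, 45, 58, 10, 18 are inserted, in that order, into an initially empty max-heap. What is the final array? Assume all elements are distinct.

[58, 47, 37, 35, 45, 18, 6, 19, 26, 15, 10, 9]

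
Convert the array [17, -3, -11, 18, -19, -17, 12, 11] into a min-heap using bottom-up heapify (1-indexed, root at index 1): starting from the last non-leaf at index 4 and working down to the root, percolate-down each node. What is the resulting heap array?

[-19, -3, -17, 11, 17, -11, 12, 18]

sift down from index 4:
  18 vs only child 11 at index 8, swap → [17, -3, -11, 11, -19, -17, 12, 18]
sift down from index 3:
  -11 vs smaller child -17 at index 6, swap → [17, -3, -17, 11, -19, -11, 12, 18]
sift down from index 2:
  -3 vs smaller child -19 at index 5, swap → [17, -19, -17, 11, -3, -11, 12, 18]
sift down from index 1:
  17 vs smaller child -19 at index 2, swap → [-19, 17, -17, 11, -3, -11, 12, 18]
  17 vs smaller child -3 at index 5, swap → [-19, -3, -17, 11, 17, -11, 12, 18]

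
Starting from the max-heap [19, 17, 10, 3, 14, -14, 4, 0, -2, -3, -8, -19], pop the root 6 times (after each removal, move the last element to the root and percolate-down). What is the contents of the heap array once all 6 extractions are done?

[0, -3, -2, -8, -19, -14]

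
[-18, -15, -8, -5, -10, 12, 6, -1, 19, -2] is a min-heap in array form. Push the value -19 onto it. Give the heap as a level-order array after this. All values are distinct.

[-19, -18, -8, -5, -15, 12, 6, -1, 19, -2, -10]

append -19 at index 10 → [-18, -15, -8, -5, -10, 12, 6, -1, 19, -2, -19]
-19 < parent -10 at index 4, swap → [-18, -15, -8, -5, -19, 12, 6, -1, 19, -2, -10]
-19 < parent -15 at index 1, swap → [-18, -19, -8, -5, -15, 12, 6, -1, 19, -2, -10]
-19 < parent -18 at index 0, swap → [-19, -18, -8, -5, -15, 12, 6, -1, 19, -2, -10]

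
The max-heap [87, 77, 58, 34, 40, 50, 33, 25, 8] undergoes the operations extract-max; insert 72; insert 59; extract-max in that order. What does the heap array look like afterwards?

[72, 59, 58, 40, 8, 50, 33, 25, 34]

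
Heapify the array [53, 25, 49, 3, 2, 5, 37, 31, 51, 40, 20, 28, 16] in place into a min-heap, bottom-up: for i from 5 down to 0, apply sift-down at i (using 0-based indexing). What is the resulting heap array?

[2, 3, 5, 31, 20, 16, 37, 53, 51, 40, 25, 28, 49]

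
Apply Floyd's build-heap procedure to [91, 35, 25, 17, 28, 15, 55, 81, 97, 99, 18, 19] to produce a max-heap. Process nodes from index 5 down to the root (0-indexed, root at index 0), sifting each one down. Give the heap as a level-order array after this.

[99, 97, 55, 91, 35, 19, 25, 81, 17, 28, 18, 15]

sift down from index 5:
  15 vs only child 19 at index 11, swap → [91, 35, 25, 17, 28, 19, 55, 81, 97, 99, 18, 15]
sift down from index 4:
  28 vs larger child 99 at index 9, swap → [91, 35, 25, 17, 99, 19, 55, 81, 97, 28, 18, 15]
sift down from index 3:
  17 vs larger child 97 at index 8, swap → [91, 35, 25, 97, 99, 19, 55, 81, 17, 28, 18, 15]
sift down from index 2:
  25 vs larger child 55 at index 6, swap → [91, 35, 55, 97, 99, 19, 25, 81, 17, 28, 18, 15]
sift down from index 1:
  35 vs larger child 99 at index 4, swap → [91, 99, 55, 97, 35, 19, 25, 81, 17, 28, 18, 15]
sift down from index 0:
  91 vs larger child 99 at index 1, swap → [99, 91, 55, 97, 35, 19, 25, 81, 17, 28, 18, 15]
  91 vs larger child 97 at index 3, swap → [99, 97, 55, 91, 35, 19, 25, 81, 17, 28, 18, 15]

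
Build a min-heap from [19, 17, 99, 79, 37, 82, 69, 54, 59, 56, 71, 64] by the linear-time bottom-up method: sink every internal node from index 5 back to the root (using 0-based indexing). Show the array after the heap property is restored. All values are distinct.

sift down from index 5:
  82 vs only child 64 at index 11, swap → [19, 17, 99, 79, 37, 64, 69, 54, 59, 56, 71, 82]
sift down from index 4: already satisfies heap property
sift down from index 3:
  79 vs smaller child 54 at index 7, swap → [19, 17, 99, 54, 37, 64, 69, 79, 59, 56, 71, 82]
sift down from index 2:
  99 vs smaller child 64 at index 5, swap → [19, 17, 64, 54, 37, 99, 69, 79, 59, 56, 71, 82]
  99 vs only child 82 at index 11, swap → [19, 17, 64, 54, 37, 82, 69, 79, 59, 56, 71, 99]
sift down from index 1: already satisfies heap property
sift down from index 0:
  19 vs smaller child 17 at index 1, swap → [17, 19, 64, 54, 37, 82, 69, 79, 59, 56, 71, 99]

[17, 19, 64, 54, 37, 82, 69, 79, 59, 56, 71, 99]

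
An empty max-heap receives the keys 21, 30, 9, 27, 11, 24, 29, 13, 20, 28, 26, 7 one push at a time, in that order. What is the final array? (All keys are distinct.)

[30, 28, 29, 21, 27, 9, 24, 13, 20, 11, 26, 7]

Insert 21:
  append 21 at index 0 → [21] (no swap needed)
Insert 30:
  append 30 at index 1 → [21, 30]
  30 > parent 21 at index 0, swap → [30, 21]
Insert 9:
  append 9 at index 2 → [30, 21, 9] (no swap needed)
Insert 27:
  append 27 at index 3 → [30, 21, 9, 27]
  27 > parent 21 at index 1, swap → [30, 27, 9, 21]
Insert 11:
  append 11 at index 4 → [30, 27, 9, 21, 11] (no swap needed)
Insert 24:
  append 24 at index 5 → [30, 27, 9, 21, 11, 24]
  24 > parent 9 at index 2, swap → [30, 27, 24, 21, 11, 9]
Insert 29:
  append 29 at index 6 → [30, 27, 24, 21, 11, 9, 29]
  29 > parent 24 at index 2, swap → [30, 27, 29, 21, 11, 9, 24]
Insert 13:
  append 13 at index 7 → [30, 27, 29, 21, 11, 9, 24, 13] (no swap needed)
Insert 20:
  append 20 at index 8 → [30, 27, 29, 21, 11, 9, 24, 13, 20] (no swap needed)
Insert 28:
  append 28 at index 9 → [30, 27, 29, 21, 11, 9, 24, 13, 20, 28]
  28 > parent 11 at index 4, swap → [30, 27, 29, 21, 28, 9, 24, 13, 20, 11]
  28 > parent 27 at index 1, swap → [30, 28, 29, 21, 27, 9, 24, 13, 20, 11]
Insert 26:
  append 26 at index 10 → [30, 28, 29, 21, 27, 9, 24, 13, 20, 11, 26] (no swap needed)
Insert 7:
  append 7 at index 11 → [30, 28, 29, 21, 27, 9, 24, 13, 20, 11, 26, 7] (no swap needed)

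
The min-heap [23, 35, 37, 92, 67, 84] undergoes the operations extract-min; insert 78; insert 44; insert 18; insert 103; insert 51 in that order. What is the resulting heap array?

[18, 35, 37, 67, 51, 78, 44, 92, 103, 84]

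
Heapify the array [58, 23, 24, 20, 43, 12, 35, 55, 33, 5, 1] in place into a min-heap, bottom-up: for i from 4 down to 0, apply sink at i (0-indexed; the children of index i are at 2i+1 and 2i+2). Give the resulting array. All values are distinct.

[1, 5, 12, 20, 23, 24, 35, 55, 33, 58, 43]

sift down from index 4:
  43 vs smaller child 1 at index 10, swap → [58, 23, 24, 20, 1, 12, 35, 55, 33, 5, 43]
sift down from index 3: already satisfies heap property
sift down from index 2:
  24 vs smaller child 12 at index 5, swap → [58, 23, 12, 20, 1, 24, 35, 55, 33, 5, 43]
sift down from index 1:
  23 vs smaller child 1 at index 4, swap → [58, 1, 12, 20, 23, 24, 35, 55, 33, 5, 43]
  23 vs smaller child 5 at index 9, swap → [58, 1, 12, 20, 5, 24, 35, 55, 33, 23, 43]
sift down from index 0:
  58 vs smaller child 1 at index 1, swap → [1, 58, 12, 20, 5, 24, 35, 55, 33, 23, 43]
  58 vs smaller child 5 at index 4, swap → [1, 5, 12, 20, 58, 24, 35, 55, 33, 23, 43]
  58 vs smaller child 23 at index 9, swap → [1, 5, 12, 20, 23, 24, 35, 55, 33, 58, 43]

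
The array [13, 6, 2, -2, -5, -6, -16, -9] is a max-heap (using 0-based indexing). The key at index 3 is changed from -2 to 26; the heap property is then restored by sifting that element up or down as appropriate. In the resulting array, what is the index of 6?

3

set index 3 from -2 to 26 → [13, 6, 2, 26, -5, -6, -16, -9]
26 > parent 6 at index 1, swap → [13, 26, 2, 6, -5, -6, -16, -9]
26 > parent 13 at index 0, swap → [26, 13, 2, 6, -5, -6, -16, -9]
resulting array: [26, 13, 2, 6, -5, -6, -16, -9]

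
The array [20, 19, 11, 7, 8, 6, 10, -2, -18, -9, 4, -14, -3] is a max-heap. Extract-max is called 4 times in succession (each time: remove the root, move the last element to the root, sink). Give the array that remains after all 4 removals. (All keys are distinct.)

extract-max #1 returns 20:
  remove root 20; move last element -3 to root → [-3, 19, 11, 7, 8, 6, 10, -2, -18, -9, 4, -14]
  -3 vs larger child 19 at index 1, swap → [19, -3, 11, 7, 8, 6, 10, -2, -18, -9, 4, -14]
  -3 vs larger child 8 at index 4, swap → [19, 8, 11, 7, -3, 6, 10, -2, -18, -9, 4, -14]
  -3 vs larger child 4 at index 10, swap → [19, 8, 11, 7, 4, 6, 10, -2, -18, -9, -3, -14]
extract-max #2 returns 19:
  remove root 19; move last element -14 to root → [-14, 8, 11, 7, 4, 6, 10, -2, -18, -9, -3]
  -14 vs larger child 11 at index 2, swap → [11, 8, -14, 7, 4, 6, 10, -2, -18, -9, -3]
  -14 vs larger child 10 at index 6, swap → [11, 8, 10, 7, 4, 6, -14, -2, -18, -9, -3]
extract-max #3 returns 11:
  remove root 11; move last element -3 to root → [-3, 8, 10, 7, 4, 6, -14, -2, -18, -9]
  -3 vs larger child 10 at index 2, swap → [10, 8, -3, 7, 4, 6, -14, -2, -18, -9]
  -3 vs larger child 6 at index 5, swap → [10, 8, 6, 7, 4, -3, -14, -2, -18, -9]
extract-max #4 returns 10:
  remove root 10; move last element -9 to root → [-9, 8, 6, 7, 4, -3, -14, -2, -18]
  -9 vs larger child 8 at index 1, swap → [8, -9, 6, 7, 4, -3, -14, -2, -18]
  -9 vs larger child 7 at index 3, swap → [8, 7, 6, -9, 4, -3, -14, -2, -18]
  -9 vs larger child -2 at index 7, swap → [8, 7, 6, -2, 4, -3, -14, -9, -18]

[8, 7, 6, -2, 4, -3, -14, -9, -18]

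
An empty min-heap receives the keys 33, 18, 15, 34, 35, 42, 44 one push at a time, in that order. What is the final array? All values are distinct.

[15, 33, 18, 34, 35, 42, 44]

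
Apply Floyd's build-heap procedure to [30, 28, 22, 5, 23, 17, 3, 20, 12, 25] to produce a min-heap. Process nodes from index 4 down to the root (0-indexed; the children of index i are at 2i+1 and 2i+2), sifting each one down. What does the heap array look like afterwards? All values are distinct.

[3, 5, 17, 12, 23, 30, 22, 20, 28, 25]

sift down from index 4: already satisfies heap property
sift down from index 3: already satisfies heap property
sift down from index 2:
  22 vs smaller child 3 at index 6, swap → [30, 28, 3, 5, 23, 17, 22, 20, 12, 25]
sift down from index 1:
  28 vs smaller child 5 at index 3, swap → [30, 5, 3, 28, 23, 17, 22, 20, 12, 25]
  28 vs smaller child 12 at index 8, swap → [30, 5, 3, 12, 23, 17, 22, 20, 28, 25]
sift down from index 0:
  30 vs smaller child 3 at index 2, swap → [3, 5, 30, 12, 23, 17, 22, 20, 28, 25]
  30 vs smaller child 17 at index 5, swap → [3, 5, 17, 12, 23, 30, 22, 20, 28, 25]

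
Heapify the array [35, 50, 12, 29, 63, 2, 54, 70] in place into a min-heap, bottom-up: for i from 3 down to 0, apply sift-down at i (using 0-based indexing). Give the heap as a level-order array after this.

[2, 29, 12, 50, 63, 35, 54, 70]

sift down from index 3: already satisfies heap property
sift down from index 2:
  12 vs smaller child 2 at index 5, swap → [35, 50, 2, 29, 63, 12, 54, 70]
sift down from index 1:
  50 vs smaller child 29 at index 3, swap → [35, 29, 2, 50, 63, 12, 54, 70]
sift down from index 0:
  35 vs smaller child 2 at index 2, swap → [2, 29, 35, 50, 63, 12, 54, 70]
  35 vs smaller child 12 at index 5, swap → [2, 29, 12, 50, 63, 35, 54, 70]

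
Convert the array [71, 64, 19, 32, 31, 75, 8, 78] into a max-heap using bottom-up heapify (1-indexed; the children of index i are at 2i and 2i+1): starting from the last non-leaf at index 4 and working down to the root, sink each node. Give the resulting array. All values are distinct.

sift down from index 4:
  32 vs only child 78 at index 8, swap → [71, 64, 19, 78, 31, 75, 8, 32]
sift down from index 3:
  19 vs larger child 75 at index 6, swap → [71, 64, 75, 78, 31, 19, 8, 32]
sift down from index 2:
  64 vs larger child 78 at index 4, swap → [71, 78, 75, 64, 31, 19, 8, 32]
sift down from index 1:
  71 vs larger child 78 at index 2, swap → [78, 71, 75, 64, 31, 19, 8, 32]

[78, 71, 75, 64, 31, 19, 8, 32]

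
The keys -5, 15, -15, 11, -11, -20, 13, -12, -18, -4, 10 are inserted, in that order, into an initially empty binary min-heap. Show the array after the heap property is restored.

[-20, -18, -15, -12, -4, -5, 13, 15, -11, 11, 10]

Insert -5:
  append -5 at index 0 → [-5] (no swap needed)
Insert 15:
  append 15 at index 1 → [-5, 15] (no swap needed)
Insert -15:
  append -15 at index 2 → [-5, 15, -15]
  -15 < parent -5 at index 0, swap → [-15, 15, -5]
Insert 11:
  append 11 at index 3 → [-15, 15, -5, 11]
  11 < parent 15 at index 1, swap → [-15, 11, -5, 15]
Insert -11:
  append -11 at index 4 → [-15, 11, -5, 15, -11]
  -11 < parent 11 at index 1, swap → [-15, -11, -5, 15, 11]
Insert -20:
  append -20 at index 5 → [-15, -11, -5, 15, 11, -20]
  -20 < parent -5 at index 2, swap → [-15, -11, -20, 15, 11, -5]
  -20 < parent -15 at index 0, swap → [-20, -11, -15, 15, 11, -5]
Insert 13:
  append 13 at index 6 → [-20, -11, -15, 15, 11, -5, 13] (no swap needed)
Insert -12:
  append -12 at index 7 → [-20, -11, -15, 15, 11, -5, 13, -12]
  -12 < parent 15 at index 3, swap → [-20, -11, -15, -12, 11, -5, 13, 15]
  -12 < parent -11 at index 1, swap → [-20, -12, -15, -11, 11, -5, 13, 15]
Insert -18:
  append -18 at index 8 → [-20, -12, -15, -11, 11, -5, 13, 15, -18]
  -18 < parent -11 at index 3, swap → [-20, -12, -15, -18, 11, -5, 13, 15, -11]
  -18 < parent -12 at index 1, swap → [-20, -18, -15, -12, 11, -5, 13, 15, -11]
Insert -4:
  append -4 at index 9 → [-20, -18, -15, -12, 11, -5, 13, 15, -11, -4]
  -4 < parent 11 at index 4, swap → [-20, -18, -15, -12, -4, -5, 13, 15, -11, 11]
Insert 10:
  append 10 at index 10 → [-20, -18, -15, -12, -4, -5, 13, 15, -11, 11, 10] (no swap needed)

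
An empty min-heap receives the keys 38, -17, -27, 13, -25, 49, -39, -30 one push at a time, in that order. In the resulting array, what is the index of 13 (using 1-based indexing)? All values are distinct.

5

Insert 38:
  append 38 at index 1 → [38] (no swap needed)
Insert -17:
  append -17 at index 2 → [38, -17]
  -17 < parent 38 at index 1, swap → [-17, 38]
Insert -27:
  append -27 at index 3 → [-17, 38, -27]
  -27 < parent -17 at index 1, swap → [-27, 38, -17]
Insert 13:
  append 13 at index 4 → [-27, 38, -17, 13]
  13 < parent 38 at index 2, swap → [-27, 13, -17, 38]
Insert -25:
  append -25 at index 5 → [-27, 13, -17, 38, -25]
  -25 < parent 13 at index 2, swap → [-27, -25, -17, 38, 13]
Insert 49:
  append 49 at index 6 → [-27, -25, -17, 38, 13, 49] (no swap needed)
Insert -39:
  append -39 at index 7 → [-27, -25, -17, 38, 13, 49, -39]
  -39 < parent -17 at index 3, swap → [-27, -25, -39, 38, 13, 49, -17]
  -39 < parent -27 at index 1, swap → [-39, -25, -27, 38, 13, 49, -17]
Insert -30:
  append -30 at index 8 → [-39, -25, -27, 38, 13, 49, -17, -30]
  -30 < parent 38 at index 4, swap → [-39, -25, -27, -30, 13, 49, -17, 38]
  -30 < parent -25 at index 2, swap → [-39, -30, -27, -25, 13, 49, -17, 38]
resulting array: [-39, -30, -27, -25, 13, 49, -17, 38]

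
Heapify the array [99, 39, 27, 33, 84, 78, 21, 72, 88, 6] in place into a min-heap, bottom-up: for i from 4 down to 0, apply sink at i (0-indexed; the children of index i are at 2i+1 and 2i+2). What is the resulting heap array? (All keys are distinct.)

sift down from index 4:
  84 vs only child 6 at index 9, swap → [99, 39, 27, 33, 6, 78, 21, 72, 88, 84]
sift down from index 3: already satisfies heap property
sift down from index 2:
  27 vs smaller child 21 at index 6, swap → [99, 39, 21, 33, 6, 78, 27, 72, 88, 84]
sift down from index 1:
  39 vs smaller child 6 at index 4, swap → [99, 6, 21, 33, 39, 78, 27, 72, 88, 84]
sift down from index 0:
  99 vs smaller child 6 at index 1, swap → [6, 99, 21, 33, 39, 78, 27, 72, 88, 84]
  99 vs smaller child 33 at index 3, swap → [6, 33, 21, 99, 39, 78, 27, 72, 88, 84]
  99 vs smaller child 72 at index 7, swap → [6, 33, 21, 72, 39, 78, 27, 99, 88, 84]

[6, 33, 21, 72, 39, 78, 27, 99, 88, 84]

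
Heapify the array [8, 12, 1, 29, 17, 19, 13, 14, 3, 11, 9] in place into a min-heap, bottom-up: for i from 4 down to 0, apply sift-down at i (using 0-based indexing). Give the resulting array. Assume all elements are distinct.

[1, 3, 8, 12, 9, 19, 13, 14, 29, 11, 17]

sift down from index 4:
  17 vs smaller child 9 at index 10, swap → [8, 12, 1, 29, 9, 19, 13, 14, 3, 11, 17]
sift down from index 3:
  29 vs smaller child 3 at index 8, swap → [8, 12, 1, 3, 9, 19, 13, 14, 29, 11, 17]
sift down from index 2: already satisfies heap property
sift down from index 1:
  12 vs smaller child 3 at index 3, swap → [8, 3, 1, 12, 9, 19, 13, 14, 29, 11, 17]
sift down from index 0:
  8 vs smaller child 1 at index 2, swap → [1, 3, 8, 12, 9, 19, 13, 14, 29, 11, 17]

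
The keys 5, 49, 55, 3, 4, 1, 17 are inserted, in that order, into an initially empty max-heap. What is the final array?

Insert 5:
  append 5 at index 0 → [5] (no swap needed)
Insert 49:
  append 49 at index 1 → [5, 49]
  49 > parent 5 at index 0, swap → [49, 5]
Insert 55:
  append 55 at index 2 → [49, 5, 55]
  55 > parent 49 at index 0, swap → [55, 5, 49]
Insert 3:
  append 3 at index 3 → [55, 5, 49, 3] (no swap needed)
Insert 4:
  append 4 at index 4 → [55, 5, 49, 3, 4] (no swap needed)
Insert 1:
  append 1 at index 5 → [55, 5, 49, 3, 4, 1] (no swap needed)
Insert 17:
  append 17 at index 6 → [55, 5, 49, 3, 4, 1, 17] (no swap needed)

[55, 5, 49, 3, 4, 1, 17]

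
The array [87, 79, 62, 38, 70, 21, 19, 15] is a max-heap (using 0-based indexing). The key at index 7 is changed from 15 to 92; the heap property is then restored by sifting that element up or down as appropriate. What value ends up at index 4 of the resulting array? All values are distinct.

70

set index 7 from 15 to 92 → [87, 79, 62, 38, 70, 21, 19, 92]
92 > parent 38 at index 3, swap → [87, 79, 62, 92, 70, 21, 19, 38]
92 > parent 79 at index 1, swap → [87, 92, 62, 79, 70, 21, 19, 38]
92 > parent 87 at index 0, swap → [92, 87, 62, 79, 70, 21, 19, 38]
resulting array: [92, 87, 62, 79, 70, 21, 19, 38]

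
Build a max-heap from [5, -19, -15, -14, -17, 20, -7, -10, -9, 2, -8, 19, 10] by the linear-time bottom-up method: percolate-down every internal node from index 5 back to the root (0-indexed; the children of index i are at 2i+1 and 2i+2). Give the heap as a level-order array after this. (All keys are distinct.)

[20, 2, 19, -9, -8, 10, -7, -10, -14, -17, -19, -15, 5]

sift down from index 5: already satisfies heap property
sift down from index 4:
  -17 vs larger child 2 at index 9, swap → [5, -19, -15, -14, 2, 20, -7, -10, -9, -17, -8, 19, 10]
sift down from index 3:
  -14 vs larger child -9 at index 8, swap → [5, -19, -15, -9, 2, 20, -7, -10, -14, -17, -8, 19, 10]
sift down from index 2:
  -15 vs larger child 20 at index 5, swap → [5, -19, 20, -9, 2, -15, -7, -10, -14, -17, -8, 19, 10]
  -15 vs larger child 19 at index 11, swap → [5, -19, 20, -9, 2, 19, -7, -10, -14, -17, -8, -15, 10]
sift down from index 1:
  -19 vs larger child 2 at index 4, swap → [5, 2, 20, -9, -19, 19, -7, -10, -14, -17, -8, -15, 10]
  -19 vs larger child -8 at index 10, swap → [5, 2, 20, -9, -8, 19, -7, -10, -14, -17, -19, -15, 10]
sift down from index 0:
  5 vs larger child 20 at index 2, swap → [20, 2, 5, -9, -8, 19, -7, -10, -14, -17, -19, -15, 10]
  5 vs larger child 19 at index 5, swap → [20, 2, 19, -9, -8, 5, -7, -10, -14, -17, -19, -15, 10]
  5 vs larger child 10 at index 12, swap → [20, 2, 19, -9, -8, 10, -7, -10, -14, -17, -19, -15, 5]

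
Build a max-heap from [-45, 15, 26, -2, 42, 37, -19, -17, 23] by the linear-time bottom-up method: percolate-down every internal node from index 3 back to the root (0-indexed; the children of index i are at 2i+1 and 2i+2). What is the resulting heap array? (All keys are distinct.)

sift down from index 3:
  -2 vs larger child 23 at index 8, swap → [-45, 15, 26, 23, 42, 37, -19, -17, -2]
sift down from index 2:
  26 vs larger child 37 at index 5, swap → [-45, 15, 37, 23, 42, 26, -19, -17, -2]
sift down from index 1:
  15 vs larger child 42 at index 4, swap → [-45, 42, 37, 23, 15, 26, -19, -17, -2]
sift down from index 0:
  -45 vs larger child 42 at index 1, swap → [42, -45, 37, 23, 15, 26, -19, -17, -2]
  -45 vs larger child 23 at index 3, swap → [42, 23, 37, -45, 15, 26, -19, -17, -2]
  -45 vs larger child -2 at index 8, swap → [42, 23, 37, -2, 15, 26, -19, -17, -45]

[42, 23, 37, -2, 15, 26, -19, -17, -45]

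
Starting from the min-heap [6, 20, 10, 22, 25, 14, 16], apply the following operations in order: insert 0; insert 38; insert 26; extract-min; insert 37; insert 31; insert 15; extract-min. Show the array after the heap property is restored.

insert 0:
  append 0 at index 7 → [6, 20, 10, 22, 25, 14, 16, 0]
  0 < parent 22 at index 3, swap → [6, 20, 10, 0, 25, 14, 16, 22]
  0 < parent 20 at index 1, swap → [6, 0, 10, 20, 25, 14, 16, 22]
  0 < parent 6 at index 0, swap → [0, 6, 10, 20, 25, 14, 16, 22]
insert 38:
  append 38 at index 8 → [0, 6, 10, 20, 25, 14, 16, 22, 38] (no swap needed)
insert 26:
  append 26 at index 9 → [0, 6, 10, 20, 25, 14, 16, 22, 38, 26] (no swap needed)
extract-min → returns 0:
  remove root 0; move last element 26 to root → [26, 6, 10, 20, 25, 14, 16, 22, 38]
  26 vs smaller child 6 at index 1, swap → [6, 26, 10, 20, 25, 14, 16, 22, 38]
  26 vs smaller child 20 at index 3, swap → [6, 20, 10, 26, 25, 14, 16, 22, 38]
  26 vs smaller child 22 at index 7, swap → [6, 20, 10, 22, 25, 14, 16, 26, 38]
insert 37:
  append 37 at index 9 → [6, 20, 10, 22, 25, 14, 16, 26, 38, 37] (no swap needed)
insert 31:
  append 31 at index 10 → [6, 20, 10, 22, 25, 14, 16, 26, 38, 37, 31] (no swap needed)
insert 15:
  append 15 at index 11 → [6, 20, 10, 22, 25, 14, 16, 26, 38, 37, 31, 15] (no swap needed)
extract-min → returns 6:
  remove root 6; move last element 15 to root → [15, 20, 10, 22, 25, 14, 16, 26, 38, 37, 31]
  15 vs smaller child 10 at index 2, swap → [10, 20, 15, 22, 25, 14, 16, 26, 38, 37, 31]
  15 vs smaller child 14 at index 5, swap → [10, 20, 14, 22, 25, 15, 16, 26, 38, 37, 31]

[10, 20, 14, 22, 25, 15, 16, 26, 38, 37, 31]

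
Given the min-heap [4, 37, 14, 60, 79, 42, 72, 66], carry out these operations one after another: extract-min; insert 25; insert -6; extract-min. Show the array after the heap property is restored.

[14, 25, 42, 37, 79, 66, 72, 60]

extract-min → returns 4:
  remove root 4; move last element 66 to root → [66, 37, 14, 60, 79, 42, 72]
  66 vs smaller child 14 at index 2, swap → [14, 37, 66, 60, 79, 42, 72]
  66 vs smaller child 42 at index 5, swap → [14, 37, 42, 60, 79, 66, 72]
insert 25:
  append 25 at index 7 → [14, 37, 42, 60, 79, 66, 72, 25]
  25 < parent 60 at index 3, swap → [14, 37, 42, 25, 79, 66, 72, 60]
  25 < parent 37 at index 1, swap → [14, 25, 42, 37, 79, 66, 72, 60]
insert -6:
  append -6 at index 8 → [14, 25, 42, 37, 79, 66, 72, 60, -6]
  -6 < parent 37 at index 3, swap → [14, 25, 42, -6, 79, 66, 72, 60, 37]
  -6 < parent 25 at index 1, swap → [14, -6, 42, 25, 79, 66, 72, 60, 37]
  -6 < parent 14 at index 0, swap → [-6, 14, 42, 25, 79, 66, 72, 60, 37]
extract-min → returns -6:
  remove root -6; move last element 37 to root → [37, 14, 42, 25, 79, 66, 72, 60]
  37 vs smaller child 14 at index 1, swap → [14, 37, 42, 25, 79, 66, 72, 60]
  37 vs smaller child 25 at index 3, swap → [14, 25, 42, 37, 79, 66, 72, 60]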